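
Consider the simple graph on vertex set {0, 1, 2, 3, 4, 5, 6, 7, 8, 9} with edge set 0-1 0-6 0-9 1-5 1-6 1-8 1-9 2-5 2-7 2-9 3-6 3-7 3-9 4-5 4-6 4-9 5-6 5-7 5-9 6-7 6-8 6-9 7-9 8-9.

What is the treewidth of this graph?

A width-3 tree decomposition is:
Bags: B1 = {5, 6, 7, 9}  B2 = {4, 5, 6, 9}  B3 = {1, 5, 6, 9}  B4 = {2, 5, 7, 9}  B5 = {3, 6, 7, 9}  B6 = {1, 6, 8, 9}  B7 = {0, 1, 6, 9}
Tree: B1–B2, B2–B3, B1–B4, B1–B5, B3–B6, B6–B7
Each bag holds 4 vertices, so the decomposition has width 3, which upper-bounds the treewidth. For the lower bound, the 4 vertices {2, 5, 7, 9} are pairwise adjacent, and any tree decomposition puts a clique entirely inside one bag — forcing width ≥ 3. Hence tw(G) = 3 exactly.

3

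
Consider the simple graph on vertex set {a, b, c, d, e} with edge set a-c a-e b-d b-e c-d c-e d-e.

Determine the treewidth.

A width-2 tree decomposition is:
Bags: B1 = {c, d, e}  B2 = {b, d, e}  B3 = {a, c, e}
Tree: B1–B2, B1–B3
Every bag has size at most 3, so the width is 3 − 1 = 2 and tw(G) ≤ 2. For the lower bound, the 3 vertices {c, d, e} are pairwise adjacent, and any tree decomposition puts a clique entirely inside one bag — forcing width ≥ 2. The upper and lower bounds meet at 2, so that is the treewidth.

2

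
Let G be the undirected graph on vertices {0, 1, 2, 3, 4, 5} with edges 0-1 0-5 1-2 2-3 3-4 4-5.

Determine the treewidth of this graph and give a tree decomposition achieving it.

The largest bag has 3 vertices, giving width 2; this decomposition certifies tw(G) ≤ 2. Since 3–2–1–0–5–4–3 is a cycle in G, G is not acyclic. Forests are exactly the graphs of treewidth ≤ 1, so tw(G) ≥ 2. Combining the bounds, tw(G) = 2.

Treewidth 2.
One optimal decomposition is:
Bags: B1 = {1, 2, 3}  B2 = {0, 1, 3}  B3 = {0, 3, 5}  B4 = {3, 4, 5}
Tree: B1–B2, B2–B3, B3–B4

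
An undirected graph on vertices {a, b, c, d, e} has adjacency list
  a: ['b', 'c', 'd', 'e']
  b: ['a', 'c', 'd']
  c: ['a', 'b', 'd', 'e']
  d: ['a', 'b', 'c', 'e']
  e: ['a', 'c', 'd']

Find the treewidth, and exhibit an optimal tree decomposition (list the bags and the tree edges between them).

Treewidth 3.
One such decomposition:
Bags: B1 = {a, b, c, d}  B2 = {a, c, d, e}
Tree: B1–B2

Each bag holds 4 vertices, so the decomposition has width 3, which upper-bounds the treewidth. For the lower bound, the 4 vertices {a, c, d, e} are pairwise adjacent, and any tree decomposition puts a clique entirely inside one bag — forcing width ≥ 3. Combining the bounds, tw(G) = 3.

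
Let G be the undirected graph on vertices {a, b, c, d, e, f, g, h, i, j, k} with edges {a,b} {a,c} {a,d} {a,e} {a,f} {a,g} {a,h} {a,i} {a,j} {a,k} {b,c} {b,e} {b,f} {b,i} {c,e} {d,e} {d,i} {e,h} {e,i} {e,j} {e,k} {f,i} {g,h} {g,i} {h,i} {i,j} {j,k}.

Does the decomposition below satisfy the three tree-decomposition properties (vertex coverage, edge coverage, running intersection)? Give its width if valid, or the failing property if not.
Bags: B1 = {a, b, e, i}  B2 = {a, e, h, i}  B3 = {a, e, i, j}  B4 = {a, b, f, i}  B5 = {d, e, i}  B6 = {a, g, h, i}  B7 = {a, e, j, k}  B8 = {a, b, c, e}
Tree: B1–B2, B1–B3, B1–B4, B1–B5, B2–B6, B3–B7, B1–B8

No — edge (a,d) lies in no bag.

A tree decomposition must satisfy three properties: every vertex lies in some bag; for every edge, both endpoints lie together in some bag; and for every vertex, the bags containing it form a connected subtree. Here edge (a,d) lies in no bag, so the decomposition is invalid.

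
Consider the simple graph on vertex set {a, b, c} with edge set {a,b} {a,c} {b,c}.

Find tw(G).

A width-2 tree decomposition is:
Bags: B1 = {a, b, c}
Tree: (single bag)
With just one bag of size 3, the width is 3 − 1 = 2, so tw(G) ≤ 2. On the other hand G contains the 3-clique {a, b, c}. A clique must lie in a single bag of any decomposition, so no decomposition can have width below 2. Therefore the treewidth is 2.

2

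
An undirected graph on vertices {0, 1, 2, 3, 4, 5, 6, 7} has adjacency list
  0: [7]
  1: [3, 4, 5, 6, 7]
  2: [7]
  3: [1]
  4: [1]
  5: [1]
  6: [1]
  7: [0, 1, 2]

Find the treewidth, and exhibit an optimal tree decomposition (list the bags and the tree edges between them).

The largest bag has 2 vertices, giving width 1; this decomposition certifies tw(G) ≤ 1. Since G has at least one edge (e.g. 6–1), it is not an edgeless graph, so tw(G) ≥ 1. Hence tw(G) = 1 exactly.

Treewidth 1.
Bags: B1 = {1, 6}  B2 = {1, 5}  B3 = {1, 3}  B4 = {1, 7}  B5 = {1, 4}  B6 = {0, 7}  B7 = {2, 7}
Tree: B1–B2, B2–B3, B3–B4, B1–B5, B4–B6, B6–B7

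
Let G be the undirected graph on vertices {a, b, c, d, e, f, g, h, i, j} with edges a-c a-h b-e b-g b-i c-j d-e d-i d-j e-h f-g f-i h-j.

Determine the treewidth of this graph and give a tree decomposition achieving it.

Treewidth 2.
One optimal decomposition is:
Bags: B1 = {a, c, j}  B2 = {a, h, j}  B3 = {d, h, j}  B4 = {d, e, h}  B5 = {d, e, i}  B6 = {b, e, i}  B7 = {b, f, i}  B8 = {b, f, g}
Tree: B1–B2, B2–B3, B3–B4, B4–B5, B5–B6, B6–B7, B7–B8

The largest bag has 3 vertices, giving width 2; this decomposition certifies tw(G) ≤ 2. For the lower bound, G contains the cycle c–a–h–j–c, so G is not a forest; only forests have treewidth ≤ 1, hence tw(G) ≥ 2. The upper and lower bounds meet at 2, so that is the treewidth.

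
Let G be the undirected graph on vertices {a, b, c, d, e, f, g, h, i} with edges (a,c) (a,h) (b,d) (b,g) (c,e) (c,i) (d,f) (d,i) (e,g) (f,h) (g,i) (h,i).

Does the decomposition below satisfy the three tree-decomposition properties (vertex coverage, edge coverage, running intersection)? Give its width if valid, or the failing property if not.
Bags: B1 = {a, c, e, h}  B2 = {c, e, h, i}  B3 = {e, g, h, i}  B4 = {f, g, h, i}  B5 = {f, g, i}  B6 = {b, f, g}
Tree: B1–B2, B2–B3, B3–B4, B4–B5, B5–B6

No — vertex d appears in no bag.

A tree decomposition must satisfy three properties: every vertex lies in some bag; for every edge, both endpoints lie together in some bag; and for every vertex, the bags containing it form a connected subtree. Here vertex d appears in no bag, so the decomposition is invalid.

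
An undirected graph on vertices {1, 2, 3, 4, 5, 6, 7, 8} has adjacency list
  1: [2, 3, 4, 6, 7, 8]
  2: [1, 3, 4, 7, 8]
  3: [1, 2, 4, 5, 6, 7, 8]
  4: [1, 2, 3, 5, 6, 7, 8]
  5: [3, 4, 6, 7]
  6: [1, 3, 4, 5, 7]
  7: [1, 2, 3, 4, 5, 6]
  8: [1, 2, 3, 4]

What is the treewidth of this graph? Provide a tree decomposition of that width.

Treewidth 4.
Bags: B1 = {1, 2, 3, 4, 7}  B2 = {1, 3, 4, 6, 7}  B3 = {1, 2, 3, 4, 8}  B4 = {3, 4, 5, 6, 7}
Tree: B1–B2, B1–B3, B2–B4

Every bag has size at most 5, so the width is 5 − 1 = 4 and tw(G) ≤ 4. For the lower bound, the 5 vertices {1, 2, 3, 4, 8} are pairwise adjacent, and any tree decomposition puts a clique entirely inside one bag — forcing width ≥ 4. Therefore the treewidth is 4.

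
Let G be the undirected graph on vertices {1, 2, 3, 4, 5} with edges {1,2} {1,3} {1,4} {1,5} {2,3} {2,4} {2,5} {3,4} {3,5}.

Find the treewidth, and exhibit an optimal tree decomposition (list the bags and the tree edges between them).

Each bag holds 4 vertices, so the decomposition has width 3, which upper-bounds the treewidth. Conversely, {1, 2, 3, 4} is a clique of size 4, and the vertices of any clique must share a bag in every tree decomposition; so some bag has ≥ 4 vertices and tw(G) ≥ 3. Combining the bounds, tw(G) = 3.

Treewidth 3.
One optimal decomposition is:
Bags: B1 = {1, 2, 3, 4}  B2 = {1, 2, 3, 5}
Tree: B1–B2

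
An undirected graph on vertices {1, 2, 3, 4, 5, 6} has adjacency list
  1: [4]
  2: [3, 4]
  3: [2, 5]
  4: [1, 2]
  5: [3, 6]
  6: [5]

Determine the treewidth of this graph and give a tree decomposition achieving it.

The largest bag has 2 vertices, giving width 1; this decomposition certifies tw(G) ≤ 1. Since G has at least one edge (e.g. 6–5), it is not an edgeless graph, so tw(G) ≥ 1. Hence tw(G) = 1 exactly.

Treewidth 1.
One optimal decomposition is:
Bags: B1 = {5, 6}  B2 = {3, 5}  B3 = {2, 3}  B4 = {2, 4}  B5 = {1, 4}
Tree: B1–B2, B2–B3, B3–B4, B4–B5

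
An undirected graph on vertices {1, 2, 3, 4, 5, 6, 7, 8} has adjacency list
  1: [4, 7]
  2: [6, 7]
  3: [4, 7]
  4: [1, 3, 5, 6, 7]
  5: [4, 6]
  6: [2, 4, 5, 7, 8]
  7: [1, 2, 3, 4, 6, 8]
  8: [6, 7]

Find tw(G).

2

A width-2 tree decomposition is:
Bags: B1 = {4, 6, 7}  B2 = {1, 4, 7}  B3 = {3, 4, 7}  B4 = {4, 5, 6}  B5 = {2, 6, 7}  B6 = {6, 7, 8}
Tree: B1–B2, B1–B3, B1–B4, B1–B5, B1–B6
The largest bag has 3 vertices, giving width 2; this decomposition certifies tw(G) ≤ 2. For the lower bound, the 3 vertices {4, 5, 6} are pairwise adjacent, and any tree decomposition puts a clique entirely inside one bag — forcing width ≥ 2. The upper and lower bounds meet at 2, so that is the treewidth.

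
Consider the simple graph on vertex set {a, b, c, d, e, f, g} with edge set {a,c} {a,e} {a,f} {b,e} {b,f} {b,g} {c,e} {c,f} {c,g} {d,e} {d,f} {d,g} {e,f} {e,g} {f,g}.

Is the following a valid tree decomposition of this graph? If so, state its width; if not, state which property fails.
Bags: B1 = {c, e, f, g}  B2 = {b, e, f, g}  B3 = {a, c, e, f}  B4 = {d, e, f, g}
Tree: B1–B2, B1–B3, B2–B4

Yes; width 3.

Checking the three conditions: (i) the bags cover all of {a, b, c, d, e, f, g}; (ii) for each edge, some bag contains both endpoints; (iii) the bags containing any fixed vertex form a subtree. All hold, so the decomposition is valid with width 4 − 1 = 3.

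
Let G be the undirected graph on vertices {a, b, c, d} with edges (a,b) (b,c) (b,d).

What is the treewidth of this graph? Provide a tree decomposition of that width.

Each bag holds 2 vertices, so the decomposition has width 1, which upper-bounds the treewidth. G has an edge, so its treewidth is at least 1. Therefore the treewidth is 1.

Treewidth 1.
Bags: B1 = {a, b}  B2 = {b, d}  B3 = {b, c}
Tree: B1–B2, B1–B3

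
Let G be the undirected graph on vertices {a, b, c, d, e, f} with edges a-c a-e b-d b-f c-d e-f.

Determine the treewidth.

2

A width-2 tree decomposition is:
Bags: B1 = {a, c, d}  B2 = {a, d, e}  B3 = {d, e, f}  B4 = {b, d, f}
Tree: B1–B2, B2–B3, B3–B4
Each bag holds 3 vertices, so the decomposition has width 2, which upper-bounds the treewidth. Since d–c–a–e–f–b–d is a cycle in G, G is not acyclic. Forests are exactly the graphs of treewidth ≤ 1, so tw(G) ≥ 2. The upper and lower bounds meet at 2, so that is the treewidth.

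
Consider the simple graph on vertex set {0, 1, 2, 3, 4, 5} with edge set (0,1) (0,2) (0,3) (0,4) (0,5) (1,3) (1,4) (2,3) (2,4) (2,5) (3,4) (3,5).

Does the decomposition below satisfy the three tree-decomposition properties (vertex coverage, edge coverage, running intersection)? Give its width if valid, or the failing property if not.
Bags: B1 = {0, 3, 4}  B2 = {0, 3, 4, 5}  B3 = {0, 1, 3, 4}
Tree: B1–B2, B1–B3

A tree decomposition must satisfy three properties: every vertex lies in some bag; for every edge, both endpoints lie together in some bag; and for every vertex, the bags containing it form a connected subtree. Here vertex 2 appears in no bag, so the decomposition is invalid.

No — vertex 2 appears in no bag.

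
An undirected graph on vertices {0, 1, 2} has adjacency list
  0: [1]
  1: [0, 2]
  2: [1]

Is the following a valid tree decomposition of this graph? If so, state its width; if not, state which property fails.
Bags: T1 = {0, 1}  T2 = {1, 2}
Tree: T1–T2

Every vertex of G appears in some bag (union = {0, 1, 2}); every edge is covered by a bag; and for each vertex v the set of bags containing v is connected in the bag tree. The decomposition is therefore valid. The largest bag has 2 vertices, so the width is 1.

Yes; width 1.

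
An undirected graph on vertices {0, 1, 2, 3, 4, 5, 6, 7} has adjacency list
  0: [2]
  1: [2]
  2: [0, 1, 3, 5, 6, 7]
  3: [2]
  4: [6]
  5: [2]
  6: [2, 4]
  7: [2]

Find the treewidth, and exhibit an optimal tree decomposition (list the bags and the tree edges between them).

Each bag holds 2 vertices, so the decomposition has width 1, which upper-bounds the treewidth. G has an edge, so its treewidth is at least 1. Therefore the treewidth is 1.

Treewidth 1.
One optimal decomposition is:
Bags: B1 = {2, 3}  B2 = {2, 6}  B3 = {1, 2}  B4 = {0, 2}  B5 = {4, 6}  B6 = {2, 5}  B7 = {2, 7}
Tree: B1–B2, B1–B3, B3–B4, B2–B5, B3–B6, B1–B7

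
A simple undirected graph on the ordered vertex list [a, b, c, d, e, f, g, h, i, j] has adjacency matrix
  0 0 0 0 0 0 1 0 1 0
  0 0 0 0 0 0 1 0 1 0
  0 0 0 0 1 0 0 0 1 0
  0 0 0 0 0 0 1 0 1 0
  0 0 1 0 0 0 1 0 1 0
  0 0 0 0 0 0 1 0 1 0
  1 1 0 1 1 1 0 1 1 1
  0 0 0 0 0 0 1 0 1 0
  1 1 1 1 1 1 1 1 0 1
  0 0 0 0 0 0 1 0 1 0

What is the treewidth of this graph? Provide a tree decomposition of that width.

Treewidth 2.
Bags: B1 = {b, g, i}  B2 = {a, g, i}  B3 = {d, g, i}  B4 = {g, i, j}  B5 = {e, g, i}  B6 = {c, e, i}  B7 = {g, h, i}  B8 = {f, g, i}
Tree: B1–B2, B2–B3, B1–B4, B2–B5, B5–B6, B1–B7, B2–B8

Each bag holds 3 vertices, so the decomposition has width 2, which upper-bounds the treewidth. Conversely, {d, g, i} is a clique of size 3, and the vertices of any clique must share a bag in every tree decomposition; so some bag has ≥ 3 vertices and tw(G) ≥ 2. Therefore the treewidth is 2.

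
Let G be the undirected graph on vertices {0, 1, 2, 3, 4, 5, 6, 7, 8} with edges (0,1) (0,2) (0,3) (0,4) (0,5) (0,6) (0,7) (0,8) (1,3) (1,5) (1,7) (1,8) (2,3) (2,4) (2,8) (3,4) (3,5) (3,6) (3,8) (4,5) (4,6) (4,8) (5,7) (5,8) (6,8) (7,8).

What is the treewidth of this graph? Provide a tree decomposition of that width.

Treewidth 4.
One such decomposition:
Bags: B1 = {0, 1, 3, 5, 8}  B2 = {0, 1, 5, 7, 8}  B3 = {0, 3, 4, 5, 8}  B4 = {0, 3, 4, 6, 8}  B5 = {0, 2, 3, 4, 8}
Tree: B1–B2, B1–B3, B3–B4, B4–B5

Every bag has size at most 5, so the width is 5 − 1 = 4 and tw(G) ≤ 4. Conversely, {0, 1, 3, 5, 8} is a clique of size 5, and the vertices of any clique must share a bag in every tree decomposition; so some bag has ≥ 5 vertices and tw(G) ≥ 4. Combining the bounds, tw(G) = 4.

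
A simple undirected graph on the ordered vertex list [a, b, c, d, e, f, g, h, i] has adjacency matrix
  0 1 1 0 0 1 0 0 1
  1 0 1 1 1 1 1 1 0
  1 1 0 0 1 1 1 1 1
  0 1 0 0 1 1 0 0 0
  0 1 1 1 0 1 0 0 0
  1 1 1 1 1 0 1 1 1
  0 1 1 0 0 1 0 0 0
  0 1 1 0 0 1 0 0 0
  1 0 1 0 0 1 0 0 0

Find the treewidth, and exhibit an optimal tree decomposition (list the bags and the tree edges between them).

Treewidth 3.
One optimal decomposition is:
Bags: B1 = {b, c, e, f}  B2 = {a, b, c, f}  B3 = {b, d, e, f}  B4 = {b, c, f, h}  B5 = {b, c, f, g}  B6 = {a, c, f, i}
Tree: B1–B2, B1–B3, B2–B4, B4–B5, B2–B6

Each bag holds 4 vertices, so the decomposition has width 3, which upper-bounds the treewidth. On the other hand G contains the 4-clique {b, d, e, f}. A clique must lie in a single bag of any decomposition, so no decomposition can have width below 3. Hence tw(G) = 3 exactly.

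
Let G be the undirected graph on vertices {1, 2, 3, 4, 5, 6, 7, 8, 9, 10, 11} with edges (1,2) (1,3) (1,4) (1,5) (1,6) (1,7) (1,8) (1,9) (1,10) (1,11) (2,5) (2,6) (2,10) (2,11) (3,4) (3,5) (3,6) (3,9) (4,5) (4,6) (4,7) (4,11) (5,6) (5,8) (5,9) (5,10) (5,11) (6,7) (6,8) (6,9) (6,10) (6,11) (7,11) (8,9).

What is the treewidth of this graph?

A width-4 tree decomposition is:
Bags: B1 = {1, 4, 6, 7, 11}  B2 = {1, 4, 5, 6, 11}  B3 = {1, 2, 5, 6, 11}  B4 = {1, 2, 5, 6, 10}  B5 = {1, 3, 4, 5, 6}  B6 = {1, 3, 5, 6, 9}  B7 = {1, 5, 6, 8, 9}
Tree: B1–B2, B2–B3, B3–B4, B2–B5, B5–B6, B6–B7
Every bag has size at most 5, so the width is 5 − 1 = 4 and tw(G) ≤ 4. For the lower bound, the 5 vertices {1, 2, 5, 6, 10} are pairwise adjacent, and any tree decomposition puts a clique entirely inside one bag — forcing width ≥ 4. Therefore the treewidth is 4.

4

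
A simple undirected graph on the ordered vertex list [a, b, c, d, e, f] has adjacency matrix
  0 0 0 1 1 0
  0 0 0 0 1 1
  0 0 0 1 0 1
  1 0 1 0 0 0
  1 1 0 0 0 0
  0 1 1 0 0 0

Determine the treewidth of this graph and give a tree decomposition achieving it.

Treewidth 2.
One optimal decomposition is:
Bags: B1 = {b, c, f}  B2 = {b, c, e}  B3 = {a, c, e}  B4 = {a, c, d}
Tree: B1–B2, B2–B3, B3–B4

Every bag has size at most 3, so the width is 3 − 1 = 2 and tw(G) ≤ 2. The edges c–f–b–e–a–d–c form a cycle, so G is not a tree and its treewidth is at least 2. Combining the bounds, tw(G) = 2.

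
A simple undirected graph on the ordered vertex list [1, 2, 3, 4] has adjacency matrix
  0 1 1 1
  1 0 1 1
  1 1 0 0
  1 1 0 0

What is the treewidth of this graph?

2

A width-2 tree decomposition is:
Bags: B1 = {1, 2, 4}  B2 = {1, 2, 3}
Tree: B1–B2
Each bag holds 3 vertices, so the decomposition has width 2, which upper-bounds the treewidth. Conversely, {1, 2, 3} is a clique of size 3, and the vertices of any clique must share a bag in every tree decomposition; so some bag has ≥ 3 vertices and tw(G) ≥ 2. Combining the bounds, tw(G) = 2.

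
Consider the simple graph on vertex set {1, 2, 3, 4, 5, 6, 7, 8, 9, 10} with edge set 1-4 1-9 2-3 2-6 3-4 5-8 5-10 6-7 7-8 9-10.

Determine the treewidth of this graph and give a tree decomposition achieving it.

Treewidth 2.
One such decomposition:
Bags: B1 = {1, 9, 10}  B2 = {1, 5, 10}  B3 = {1, 5, 8}  B4 = {1, 7, 8}  B5 = {1, 6, 7}  B6 = {1, 2, 6}  B7 = {1, 2, 3}  B8 = {1, 3, 4}
Tree: B1–B2, B2–B3, B3–B4, B4–B5, B5–B6, B6–B7, B7–B8

The largest bag has 3 vertices, giving width 2; this decomposition certifies tw(G) ≤ 2. The edges 1–9–10–5–8–7–6–2–3–4–1 form a cycle, so G is not a tree and its treewidth is at least 2. Hence tw(G) = 2 exactly.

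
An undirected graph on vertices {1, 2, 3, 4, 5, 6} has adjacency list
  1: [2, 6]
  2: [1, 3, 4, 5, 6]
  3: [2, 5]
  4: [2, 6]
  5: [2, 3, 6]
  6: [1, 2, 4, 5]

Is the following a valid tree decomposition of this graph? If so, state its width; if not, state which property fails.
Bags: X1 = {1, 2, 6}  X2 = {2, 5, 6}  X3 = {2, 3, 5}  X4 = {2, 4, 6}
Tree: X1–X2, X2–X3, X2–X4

Every vertex of G appears in some bag (union = {1, 2, 3, 4, 5, 6}); every edge is covered by a bag; and for each vertex v the set of bags containing v is connected in the bag tree. The decomposition is therefore valid. The largest bag has 3 vertices, so the width is 2.

Yes; width 2.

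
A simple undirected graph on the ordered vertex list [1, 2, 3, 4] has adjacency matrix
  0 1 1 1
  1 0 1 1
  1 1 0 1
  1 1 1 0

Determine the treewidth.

A width-3 tree decomposition is:
Bags: B1 = {1, 2, 3, 4}
Tree: (single bag)
With just one bag of size 4, the width is 4 − 1 = 3, so tw(G) ≤ 3. On the other hand G contains the 4-clique {1, 2, 3, 4}. A clique must lie in a single bag of any decomposition, so no decomposition can have width below 3. The upper and lower bounds meet at 3, so that is the treewidth.

3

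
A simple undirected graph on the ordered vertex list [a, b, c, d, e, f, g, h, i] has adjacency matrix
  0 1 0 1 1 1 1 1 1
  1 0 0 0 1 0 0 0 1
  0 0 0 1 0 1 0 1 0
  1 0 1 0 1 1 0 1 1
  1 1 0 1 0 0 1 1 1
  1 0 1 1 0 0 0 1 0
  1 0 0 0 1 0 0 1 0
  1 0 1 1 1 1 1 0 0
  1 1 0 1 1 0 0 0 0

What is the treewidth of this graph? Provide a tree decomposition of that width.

Treewidth 3.
Bags: B1 = {a, d, e, i}  B2 = {a, d, e, h}  B3 = {a, e, g, h}  B4 = {a, d, f, h}  B5 = {a, b, e, i}  B6 = {c, d, f, h}
Tree: B1–B2, B2–B3, B2–B4, B1–B5, B4–B6

Each bag holds 4 vertices, so the decomposition has width 3, which upper-bounds the treewidth. On the other hand G contains the 4-clique {c, d, f, h}. A clique must lie in a single bag of any decomposition, so no decomposition can have width below 3. Combining the bounds, tw(G) = 3.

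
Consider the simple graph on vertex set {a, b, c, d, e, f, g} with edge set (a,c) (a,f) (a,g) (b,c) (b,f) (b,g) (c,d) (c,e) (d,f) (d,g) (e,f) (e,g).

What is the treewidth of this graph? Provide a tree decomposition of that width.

The largest bag has 4 vertices, giving width 3; this decomposition certifies tw(G) ≤ 3. For the lower bound: the 4 vertex sets {c,d}, {e,f}, {g}, {b} are disjoint, each induces a connected subgraph, and every pair is joined by at least one edge of G. Contracting each set to a single vertex therefore yields K_{4} as a minor, and since treewidth is minor-monotone, tw(G) ≥ tw(K_{4}) = 3. Therefore the treewidth is 3.

Treewidth 3.
One such decomposition:
Bags: B1 = {c, d, f, g}  B2 = {c, e, f, g}  B3 = {b, c, f, g}  B4 = {a, c, f, g}
Tree: B1–B2, B2–B3, B3–B4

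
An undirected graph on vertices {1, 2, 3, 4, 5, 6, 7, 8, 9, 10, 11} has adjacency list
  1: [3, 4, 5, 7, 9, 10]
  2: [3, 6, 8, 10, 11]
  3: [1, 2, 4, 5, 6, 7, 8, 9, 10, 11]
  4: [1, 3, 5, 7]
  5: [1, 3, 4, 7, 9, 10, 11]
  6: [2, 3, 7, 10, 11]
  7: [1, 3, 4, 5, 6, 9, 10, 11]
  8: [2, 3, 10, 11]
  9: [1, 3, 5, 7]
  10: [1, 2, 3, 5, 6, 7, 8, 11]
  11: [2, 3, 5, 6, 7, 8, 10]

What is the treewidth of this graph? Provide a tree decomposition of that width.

Treewidth 4.
One such decomposition:
Bags: B1 = {1, 3, 5, 7, 10}  B2 = {3, 5, 7, 10, 11}  B3 = {3, 6, 7, 10, 11}  B4 = {2, 3, 6, 10, 11}  B5 = {1, 3, 4, 5, 7}  B6 = {2, 3, 8, 10, 11}  B7 = {1, 3, 5, 7, 9}
Tree: B1–B2, B2–B3, B3–B4, B1–B5, B4–B6, B5–B7

The largest bag has 5 vertices, giving width 4; this decomposition certifies tw(G) ≤ 4. For the lower bound, the 5 vertices {2, 3, 8, 10, 11} are pairwise adjacent, and any tree decomposition puts a clique entirely inside one bag — forcing width ≥ 4. The upper and lower bounds meet at 4, so that is the treewidth.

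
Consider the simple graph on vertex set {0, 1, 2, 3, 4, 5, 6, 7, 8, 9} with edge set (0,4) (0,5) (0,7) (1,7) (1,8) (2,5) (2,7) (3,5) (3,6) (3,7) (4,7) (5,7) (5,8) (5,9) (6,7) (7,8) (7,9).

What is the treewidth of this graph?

2

A width-2 tree decomposition is:
Bags: B1 = {3, 5, 7}  B2 = {5, 7, 9}  B3 = {0, 5, 7}  B4 = {2, 5, 7}  B5 = {0, 4, 7}  B6 = {5, 7, 8}  B7 = {3, 6, 7}  B8 = {1, 7, 8}
Tree: B1–B2, B2–B3, B1–B4, B3–B5, B2–B6, B1–B7, B6–B8
Each bag holds 3 vertices, so the decomposition has width 2, which upper-bounds the treewidth. On the other hand G contains the 3-clique {1, 7, 8}. A clique must lie in a single bag of any decomposition, so no decomposition can have width below 2. Hence tw(G) = 2 exactly.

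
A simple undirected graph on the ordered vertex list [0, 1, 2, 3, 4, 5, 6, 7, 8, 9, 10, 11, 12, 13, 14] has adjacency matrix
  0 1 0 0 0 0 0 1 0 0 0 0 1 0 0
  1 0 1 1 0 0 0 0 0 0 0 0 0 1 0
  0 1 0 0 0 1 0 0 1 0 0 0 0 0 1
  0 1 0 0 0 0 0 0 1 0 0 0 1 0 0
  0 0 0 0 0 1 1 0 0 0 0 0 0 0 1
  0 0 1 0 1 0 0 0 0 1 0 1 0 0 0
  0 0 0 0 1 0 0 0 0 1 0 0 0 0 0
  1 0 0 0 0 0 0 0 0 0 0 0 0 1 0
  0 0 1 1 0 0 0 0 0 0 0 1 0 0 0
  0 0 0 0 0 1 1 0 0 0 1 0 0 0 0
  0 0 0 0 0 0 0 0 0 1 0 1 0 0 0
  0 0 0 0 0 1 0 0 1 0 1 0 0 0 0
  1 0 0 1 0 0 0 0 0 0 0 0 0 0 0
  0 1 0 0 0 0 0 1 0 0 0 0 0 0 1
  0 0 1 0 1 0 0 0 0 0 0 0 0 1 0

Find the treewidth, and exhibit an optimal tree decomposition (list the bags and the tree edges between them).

Each bag holds 4 vertices, so the decomposition has width 3, which upper-bounds the treewidth. For the lower bound: the 4 vertex sets {0,7,12}, {13}, {1}, {2,3,8,14} are disjoint, each induces a connected subgraph, and every pair is joined by at least one edge of G. Contracting each set to a single vertex therefore yields K_{4} as a minor, and since treewidth is minor-monotone, tw(G) ≥ tw(K_{4}) = 3. The upper and lower bounds meet at 3, so that is the treewidth.

Treewidth 3.
One such decomposition:
Bags: B1 = {0, 7, 12, 13}  B2 = {0, 1, 12, 13}  B3 = {1, 3, 12, 13}  B4 = {1, 3, 13, 14}  B5 = {1, 2, 3, 14}  B6 = {2, 3, 8, 14}  B7 = {2, 4, 8, 14}  B8 = {2, 4, 5, 8}  B9 = {4, 5, 8, 11}  B10 = {4, 5, 6, 11}  B11 = {5, 6, 9, 11}  B12 = {6, 9, 10, 11}
Tree: B1–B2, B2–B3, B3–B4, B4–B5, B5–B6, B6–B7, B7–B8, B8–B9, B9–B10, B10–B11, B11–B12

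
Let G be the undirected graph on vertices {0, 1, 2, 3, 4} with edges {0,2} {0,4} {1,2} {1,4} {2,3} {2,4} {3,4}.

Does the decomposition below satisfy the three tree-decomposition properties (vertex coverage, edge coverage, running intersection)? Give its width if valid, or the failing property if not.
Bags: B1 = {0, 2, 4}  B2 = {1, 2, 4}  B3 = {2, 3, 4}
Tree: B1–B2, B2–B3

Yes; width 2.

Every vertex of G appears in some bag (union = {0, 1, 2, 3, 4}); every edge is covered by a bag; and for each vertex v the set of bags containing v is connected in the bag tree. The decomposition is therefore valid. The largest bag has 3 vertices, so the width is 2.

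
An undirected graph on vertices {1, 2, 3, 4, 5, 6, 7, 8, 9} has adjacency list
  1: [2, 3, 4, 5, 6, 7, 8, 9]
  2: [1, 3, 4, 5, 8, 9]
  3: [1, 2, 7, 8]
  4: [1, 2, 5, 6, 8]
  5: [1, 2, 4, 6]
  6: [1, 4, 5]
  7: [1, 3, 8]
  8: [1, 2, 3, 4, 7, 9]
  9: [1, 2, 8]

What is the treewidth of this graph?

A width-3 tree decomposition is:
Bags: B1 = {1, 2, 3, 8}  B2 = {1, 2, 4, 8}  B3 = {1, 2, 4, 5}  B4 = {1, 3, 7, 8}  B5 = {1, 4, 5, 6}  B6 = {1, 2, 8, 9}
Tree: B1–B2, B2–B3, B1–B4, B3–B5, B1–B6
Every bag has size at most 4, so the width is 4 − 1 = 3 and tw(G) ≤ 3. For the lower bound, the 4 vertices {1, 2, 8, 9} are pairwise adjacent, and any tree decomposition puts a clique entirely inside one bag — forcing width ≥ 3. Hence tw(G) = 3 exactly.

3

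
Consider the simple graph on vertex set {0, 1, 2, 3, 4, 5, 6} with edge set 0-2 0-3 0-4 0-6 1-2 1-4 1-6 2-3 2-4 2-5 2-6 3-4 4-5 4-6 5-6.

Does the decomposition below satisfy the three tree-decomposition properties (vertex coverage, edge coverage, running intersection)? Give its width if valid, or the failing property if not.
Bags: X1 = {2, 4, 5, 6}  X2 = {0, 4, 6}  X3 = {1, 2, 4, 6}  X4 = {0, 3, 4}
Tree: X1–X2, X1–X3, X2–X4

A tree decomposition must satisfy three properties: every vertex lies in some bag; for every edge, both endpoints lie together in some bag; and for every vertex, the bags containing it form a connected subtree. Here edge (2,0) lies in no bag, so the decomposition is invalid.

No — edge (2,0) lies in no bag.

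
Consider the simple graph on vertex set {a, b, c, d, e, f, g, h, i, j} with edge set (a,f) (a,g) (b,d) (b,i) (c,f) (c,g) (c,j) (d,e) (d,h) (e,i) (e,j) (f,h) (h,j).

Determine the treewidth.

2

A width-2 tree decomposition is:
Bags: B1 = {b, e, i}  B2 = {b, d, e}  B3 = {d, e, j}  B4 = {d, h, j}  B5 = {c, h, j}  B6 = {c, f, h}  B7 = {c, f, g}  B8 = {a, f, g}
Tree: B1–B2, B2–B3, B3–B4, B4–B5, B5–B6, B6–B7, B7–B8
Every bag has size at most 3, so the width is 3 − 1 = 2 and tw(G) ≤ 2. The edges i–b–d–e–i form a cycle, so G is not a tree and its treewidth is at least 2. Hence tw(G) = 2 exactly.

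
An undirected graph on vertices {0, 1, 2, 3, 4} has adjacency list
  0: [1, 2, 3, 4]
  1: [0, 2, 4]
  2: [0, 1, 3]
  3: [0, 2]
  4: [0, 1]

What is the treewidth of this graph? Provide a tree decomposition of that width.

The largest bag has 3 vertices, giving width 2; this decomposition certifies tw(G) ≤ 2. For the lower bound, the 3 vertices {0, 1, 2} are pairwise adjacent, and any tree decomposition puts a clique entirely inside one bag — forcing width ≥ 2. Hence tw(G) = 2 exactly.

Treewidth 2.
One optimal decomposition is:
Bags: B1 = {0, 2, 3}  B2 = {0, 1, 2}  B3 = {0, 1, 4}
Tree: B1–B2, B2–B3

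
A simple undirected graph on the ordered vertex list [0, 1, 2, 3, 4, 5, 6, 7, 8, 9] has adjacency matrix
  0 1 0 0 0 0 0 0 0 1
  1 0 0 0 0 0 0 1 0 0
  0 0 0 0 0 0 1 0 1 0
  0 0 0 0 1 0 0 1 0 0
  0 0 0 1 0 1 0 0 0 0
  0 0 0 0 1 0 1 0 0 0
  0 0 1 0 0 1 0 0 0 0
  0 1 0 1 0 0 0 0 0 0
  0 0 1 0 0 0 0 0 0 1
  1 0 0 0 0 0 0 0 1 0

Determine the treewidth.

2

A width-2 tree decomposition is:
Bags: B1 = {3, 4, 7}  B2 = {1, 4, 7}  B3 = {0, 1, 4}  B4 = {0, 4, 9}  B5 = {4, 8, 9}  B6 = {2, 4, 8}  B7 = {2, 4, 6}  B8 = {4, 5, 6}
Tree: B1–B2, B2–B3, B3–B4, B4–B5, B5–B6, B6–B7, B7–B8
Each bag holds 3 vertices, so the decomposition has width 2, which upper-bounds the treewidth. The edges 4–3–7–1–0–9–8–2–6–5–4 form a cycle, so G is not a tree and its treewidth is at least 2. Therefore the treewidth is 2.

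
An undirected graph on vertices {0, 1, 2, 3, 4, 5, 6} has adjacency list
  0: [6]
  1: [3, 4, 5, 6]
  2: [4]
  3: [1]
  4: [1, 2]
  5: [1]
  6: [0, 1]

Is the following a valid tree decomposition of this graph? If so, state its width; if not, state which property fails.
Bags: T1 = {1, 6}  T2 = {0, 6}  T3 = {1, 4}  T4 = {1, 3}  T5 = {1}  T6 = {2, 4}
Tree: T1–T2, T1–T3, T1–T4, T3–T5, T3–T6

A tree decomposition must satisfy three properties: every vertex lies in some bag; for every edge, both endpoints lie together in some bag; and for every vertex, the bags containing it form a connected subtree. Here vertex 5 appears in no bag, so the decomposition is invalid.

No — vertex 5 appears in no bag.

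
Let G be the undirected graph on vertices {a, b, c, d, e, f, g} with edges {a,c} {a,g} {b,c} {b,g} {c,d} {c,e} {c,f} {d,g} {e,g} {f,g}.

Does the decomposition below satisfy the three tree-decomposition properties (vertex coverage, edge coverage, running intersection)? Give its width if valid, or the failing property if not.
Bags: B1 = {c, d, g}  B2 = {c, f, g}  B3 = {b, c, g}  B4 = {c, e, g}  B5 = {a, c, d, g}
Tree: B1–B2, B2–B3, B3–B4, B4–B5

A tree decomposition must satisfy three properties: every vertex lies in some bag; for every edge, both endpoints lie together in some bag; and for every vertex, the bags containing it form a connected subtree. Here bags containing vertex d are not connected in the tree, so the decomposition is invalid.

No — bags containing vertex d are not connected in the tree.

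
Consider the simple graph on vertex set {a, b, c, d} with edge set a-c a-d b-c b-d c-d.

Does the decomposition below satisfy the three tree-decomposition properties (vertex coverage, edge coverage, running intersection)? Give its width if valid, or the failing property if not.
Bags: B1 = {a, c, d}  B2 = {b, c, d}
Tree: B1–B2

Every vertex of G appears in some bag (union = {a, b, c, d}); every edge is covered by a bag; and for each vertex v the set of bags containing v is connected in the bag tree. The decomposition is therefore valid. The largest bag has 3 vertices, so the width is 2.

Yes; width 2.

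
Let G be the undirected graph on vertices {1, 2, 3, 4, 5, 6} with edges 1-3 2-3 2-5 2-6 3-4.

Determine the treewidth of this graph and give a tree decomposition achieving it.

Each bag holds 2 vertices, so the decomposition has width 1, which upper-bounds the treewidth. Since G has at least one edge (e.g. 1–3), it is not an edgeless graph, so tw(G) ≥ 1. Therefore the treewidth is 1.

Treewidth 1.
One optimal decomposition is:
Bags: B1 = {1, 3}  B2 = {3, 4}  B3 = {2, 3}  B4 = {2, 5}  B5 = {2, 6}
Tree: B1–B2, B2–B3, B3–B4, B3–B5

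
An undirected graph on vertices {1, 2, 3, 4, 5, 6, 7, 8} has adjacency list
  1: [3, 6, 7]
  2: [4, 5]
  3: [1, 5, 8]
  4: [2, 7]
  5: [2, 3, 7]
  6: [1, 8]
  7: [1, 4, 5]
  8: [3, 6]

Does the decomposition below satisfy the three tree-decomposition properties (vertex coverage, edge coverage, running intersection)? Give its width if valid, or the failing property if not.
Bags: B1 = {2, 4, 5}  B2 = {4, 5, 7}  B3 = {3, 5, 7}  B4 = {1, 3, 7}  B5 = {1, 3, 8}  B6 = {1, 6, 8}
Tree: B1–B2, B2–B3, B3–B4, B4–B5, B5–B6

Yes; width 2.

Checking the three conditions: (i) the bags cover all of {1, 2, 3, 4, 5, 6, 7, 8}; (ii) for each edge, some bag contains both endpoints; (iii) the bags containing any fixed vertex form a subtree. All hold, so the decomposition is valid with width 3 − 1 = 2.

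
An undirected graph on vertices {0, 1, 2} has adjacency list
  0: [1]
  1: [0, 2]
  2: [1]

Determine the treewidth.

1

A width-1 tree decomposition is:
Bags: B1 = {1, 2}  B2 = {0, 1}
Tree: B1–B2
Each bag holds 2 vertices, so the decomposition has width 1, which upper-bounds the treewidth. G has an edge, so its treewidth is at least 1. The upper and lower bounds meet at 1, so that is the treewidth.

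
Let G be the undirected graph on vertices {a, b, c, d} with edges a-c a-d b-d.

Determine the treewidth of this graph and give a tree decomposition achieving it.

Treewidth 1.
Bags: B1 = {a, d}  B2 = {b, d}  B3 = {a, c}
Tree: B1–B2, B1–B3

Every bag has size at most 2, so the width is 2 − 1 = 1 and tw(G) ≤ 1. Since G has at least one edge (e.g. a–d), it is not an edgeless graph, so tw(G) ≥ 1. Hence tw(G) = 1 exactly.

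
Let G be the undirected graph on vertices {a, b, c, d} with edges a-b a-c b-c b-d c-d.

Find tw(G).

A width-2 tree decomposition is:
Bags: B1 = {b, c, d}  B2 = {a, b, c}
Tree: B1–B2
The largest bag has 3 vertices, giving width 2; this decomposition certifies tw(G) ≤ 2. For the lower bound, the 3 vertices {b, c, d} are pairwise adjacent, and any tree decomposition puts a clique entirely inside one bag — forcing width ≥ 2. Therefore the treewidth is 2.

2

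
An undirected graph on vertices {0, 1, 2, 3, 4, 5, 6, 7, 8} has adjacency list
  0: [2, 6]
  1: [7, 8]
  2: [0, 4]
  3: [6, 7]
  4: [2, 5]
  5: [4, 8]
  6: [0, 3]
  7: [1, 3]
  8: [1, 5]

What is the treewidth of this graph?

A width-2 tree decomposition is:
Bags: B1 = {2, 4, 5}  B2 = {2, 5, 8}  B3 = {1, 2, 8}  B4 = {1, 2, 7}  B5 = {2, 3, 7}  B6 = {2, 3, 6}  B7 = {0, 2, 6}
Tree: B1–B2, B2–B3, B3–B4, B4–B5, B5–B6, B6–B7
Each bag holds 3 vertices, so the decomposition has width 2, which upper-bounds the treewidth. Since 2–4–5–8–1–7–3–6–0–2 is a cycle in G, G is not acyclic. Forests are exactly the graphs of treewidth ≤ 1, so tw(G) ≥ 2. The upper and lower bounds meet at 2, so that is the treewidth.

2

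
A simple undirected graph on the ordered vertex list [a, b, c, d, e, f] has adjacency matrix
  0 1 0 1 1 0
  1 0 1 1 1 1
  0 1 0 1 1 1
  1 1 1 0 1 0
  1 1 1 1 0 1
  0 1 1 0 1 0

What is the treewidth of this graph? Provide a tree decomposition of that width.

Treewidth 3.
Bags: B1 = {b, c, d, e}  B2 = {b, c, e, f}  B3 = {a, b, d, e}
Tree: B1–B2, B1–B3

Every bag has size at most 4, so the width is 4 − 1 = 3 and tw(G) ≤ 3. Conversely, {b, c, d, e} is a clique of size 4, and the vertices of any clique must share a bag in every tree decomposition; so some bag has ≥ 4 vertices and tw(G) ≥ 3. Combining the bounds, tw(G) = 3.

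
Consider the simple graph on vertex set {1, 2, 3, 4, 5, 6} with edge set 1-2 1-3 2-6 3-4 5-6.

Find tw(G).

1

A width-1 tree decomposition is:
Bags: B1 = {5, 6}  B2 = {2, 6}  B3 = {1, 2}  B4 = {1, 3}  B5 = {3, 4}
Tree: B1–B2, B2–B3, B3–B4, B4–B5
Every bag has size at most 2, so the width is 2 − 1 = 1 and tw(G) ≤ 1. G has an edge, so its treewidth is at least 1. Hence tw(G) = 1 exactly.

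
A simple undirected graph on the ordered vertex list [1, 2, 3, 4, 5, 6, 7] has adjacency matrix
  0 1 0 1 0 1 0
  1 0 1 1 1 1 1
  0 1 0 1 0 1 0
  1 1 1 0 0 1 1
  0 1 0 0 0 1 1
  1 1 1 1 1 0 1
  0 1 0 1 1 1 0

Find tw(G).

3

A width-3 tree decomposition is:
Bags: B1 = {1, 2, 4, 6}  B2 = {2, 4, 6, 7}  B3 = {2, 3, 4, 6}  B4 = {2, 5, 6, 7}
Tree: B1–B2, B1–B3, B2–B4
The largest bag has 4 vertices, giving width 3; this decomposition certifies tw(G) ≤ 3. On the other hand G contains the 4-clique {1, 2, 4, 6}. A clique must lie in a single bag of any decomposition, so no decomposition can have width below 3. The upper and lower bounds meet at 3, so that is the treewidth.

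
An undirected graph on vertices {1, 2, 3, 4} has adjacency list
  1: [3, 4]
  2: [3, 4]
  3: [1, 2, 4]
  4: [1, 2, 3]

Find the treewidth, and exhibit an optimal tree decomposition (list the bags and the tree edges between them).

Treewidth 2.
One such decomposition:
Bags: B1 = {2, 3, 4}  B2 = {1, 3, 4}
Tree: B1–B2

Each bag holds 3 vertices, so the decomposition has width 2, which upper-bounds the treewidth. For the lower bound, the 3 vertices {1, 3, 4} are pairwise adjacent, and any tree decomposition puts a clique entirely inside one bag — forcing width ≥ 2. Therefore the treewidth is 2.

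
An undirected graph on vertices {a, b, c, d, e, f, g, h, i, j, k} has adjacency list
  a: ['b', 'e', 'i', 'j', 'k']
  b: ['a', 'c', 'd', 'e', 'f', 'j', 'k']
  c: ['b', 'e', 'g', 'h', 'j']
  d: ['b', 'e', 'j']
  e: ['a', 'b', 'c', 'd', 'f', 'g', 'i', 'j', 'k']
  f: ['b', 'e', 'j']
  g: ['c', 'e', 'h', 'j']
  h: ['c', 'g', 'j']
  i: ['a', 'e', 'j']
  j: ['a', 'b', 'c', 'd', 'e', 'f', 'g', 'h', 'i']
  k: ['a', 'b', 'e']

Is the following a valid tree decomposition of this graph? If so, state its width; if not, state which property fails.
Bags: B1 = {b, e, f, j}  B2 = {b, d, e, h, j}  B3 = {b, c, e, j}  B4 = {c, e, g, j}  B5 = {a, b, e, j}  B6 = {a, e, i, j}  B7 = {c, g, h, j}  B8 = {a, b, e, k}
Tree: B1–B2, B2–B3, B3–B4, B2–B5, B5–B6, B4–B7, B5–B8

A tree decomposition must satisfy three properties: every vertex lies in some bag; for every edge, both endpoints lie together in some bag; and for every vertex, the bags containing it form a connected subtree. Here bags containing vertex h are not connected in the tree, so the decomposition is invalid.

No — bags containing vertex h are not connected in the tree.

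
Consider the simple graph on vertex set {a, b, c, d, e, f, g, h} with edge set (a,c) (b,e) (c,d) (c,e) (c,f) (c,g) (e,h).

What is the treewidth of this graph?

A width-1 tree decomposition is:
Bags: B1 = {b, e}  B2 = {c, e}  B3 = {e, h}  B4 = {c, g}  B5 = {c, d}  B6 = {c, f}  B7 = {a, c}
Tree: B1–B2, B1–B3, B2–B4, B4–B5, B5–B6, B2–B7
The largest bag has 2 vertices, giving width 1; this decomposition certifies tw(G) ≤ 1. G has an edge, so its treewidth is at least 1. Therefore the treewidth is 1.

1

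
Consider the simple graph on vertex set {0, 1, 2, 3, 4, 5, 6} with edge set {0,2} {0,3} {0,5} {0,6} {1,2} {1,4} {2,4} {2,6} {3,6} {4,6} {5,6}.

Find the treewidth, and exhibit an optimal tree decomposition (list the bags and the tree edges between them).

The largest bag has 3 vertices, giving width 2; this decomposition certifies tw(G) ≤ 2. Conversely, {1, 2, 4} is a clique of size 3, and the vertices of any clique must share a bag in every tree decomposition; so some bag has ≥ 3 vertices and tw(G) ≥ 2. Combining the bounds, tw(G) = 2.

Treewidth 2.
Bags: B1 = {1, 2, 4}  B2 = {2, 4, 6}  B3 = {0, 2, 6}  B4 = {0, 5, 6}  B5 = {0, 3, 6}
Tree: B1–B2, B2–B3, B3–B4, B3–B5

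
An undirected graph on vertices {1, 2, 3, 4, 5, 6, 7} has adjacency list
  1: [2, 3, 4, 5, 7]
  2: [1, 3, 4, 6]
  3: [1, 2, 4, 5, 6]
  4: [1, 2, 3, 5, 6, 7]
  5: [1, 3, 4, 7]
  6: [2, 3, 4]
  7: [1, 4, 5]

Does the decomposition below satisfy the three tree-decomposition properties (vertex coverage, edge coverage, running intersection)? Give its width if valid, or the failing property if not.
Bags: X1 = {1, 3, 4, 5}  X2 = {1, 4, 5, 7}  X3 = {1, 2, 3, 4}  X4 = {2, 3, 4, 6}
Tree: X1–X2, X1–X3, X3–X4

Vertex coverage: the bags together contain {1, 2, 3, 4, 5, 6, 7}, the full vertex set. Edge coverage: each edge of G has both endpoints in at least one bag. Running intersection: for every vertex, the bags containing it form a connected subtree. All three properties hold, so this is a valid tree decomposition of width max|bag| − 1 = 3, and hence tw(G) ≤ 3.

Yes; width 3.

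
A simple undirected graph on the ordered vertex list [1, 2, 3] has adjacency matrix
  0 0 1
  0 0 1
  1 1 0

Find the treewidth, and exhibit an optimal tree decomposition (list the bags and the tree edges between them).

Each bag holds 2 vertices, so the decomposition has width 1, which upper-bounds the treewidth. Any graph with an edge has treewidth ≥ 1, and G has the edge 3–2. Hence tw(G) = 1 exactly.

Treewidth 1.
One such decomposition:
Bags: B1 = {2, 3}  B2 = {1, 3}
Tree: B1–B2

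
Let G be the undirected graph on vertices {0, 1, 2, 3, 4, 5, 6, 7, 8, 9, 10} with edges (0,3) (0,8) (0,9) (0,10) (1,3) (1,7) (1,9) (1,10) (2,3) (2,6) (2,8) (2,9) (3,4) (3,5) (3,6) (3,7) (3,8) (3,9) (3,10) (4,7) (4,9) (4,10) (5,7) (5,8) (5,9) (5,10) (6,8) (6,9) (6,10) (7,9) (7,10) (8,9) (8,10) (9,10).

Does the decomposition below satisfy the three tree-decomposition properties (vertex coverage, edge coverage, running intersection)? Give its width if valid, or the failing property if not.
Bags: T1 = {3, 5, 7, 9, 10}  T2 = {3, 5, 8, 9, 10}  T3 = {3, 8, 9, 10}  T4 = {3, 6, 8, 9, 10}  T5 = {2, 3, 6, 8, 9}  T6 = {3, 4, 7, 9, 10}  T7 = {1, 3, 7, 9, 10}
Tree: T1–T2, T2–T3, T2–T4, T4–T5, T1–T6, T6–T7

No — vertex 0 appears in no bag.

A tree decomposition must satisfy three properties: every vertex lies in some bag; for every edge, both endpoints lie together in some bag; and for every vertex, the bags containing it form a connected subtree. Here vertex 0 appears in no bag, so the decomposition is invalid.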